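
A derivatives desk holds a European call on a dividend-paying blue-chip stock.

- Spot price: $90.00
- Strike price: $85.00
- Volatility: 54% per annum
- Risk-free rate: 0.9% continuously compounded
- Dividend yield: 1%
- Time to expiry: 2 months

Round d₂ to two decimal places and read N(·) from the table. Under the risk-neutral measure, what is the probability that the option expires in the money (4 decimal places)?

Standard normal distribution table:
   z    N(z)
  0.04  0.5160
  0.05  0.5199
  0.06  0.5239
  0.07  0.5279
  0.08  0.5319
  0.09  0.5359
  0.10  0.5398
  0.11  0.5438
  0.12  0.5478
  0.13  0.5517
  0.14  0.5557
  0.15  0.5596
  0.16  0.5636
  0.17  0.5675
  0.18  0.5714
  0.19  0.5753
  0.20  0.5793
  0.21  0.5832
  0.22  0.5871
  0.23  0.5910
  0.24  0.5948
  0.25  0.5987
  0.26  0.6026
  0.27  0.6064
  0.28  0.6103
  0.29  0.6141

T = 0.1667;  σ√T = 0.2205
ln(S/K) + (r − q + σ²/2)T = ln(90/85) + (0.009 − 0.01 + 0.54²/2)·0.1667 = 0.0572 + 0.0241 = 0.0813
d₁ = 0.0813 / 0.2205 = 0.3687 ≈ 0.37
d₂ = d₁ − σ√T = 0.3687 − 0.2205 = 0.1483 ≈ 0.15
Risk-neutral Pr[S_T > K] = N(d₂) = N(0.15) = 0.5596

0.5596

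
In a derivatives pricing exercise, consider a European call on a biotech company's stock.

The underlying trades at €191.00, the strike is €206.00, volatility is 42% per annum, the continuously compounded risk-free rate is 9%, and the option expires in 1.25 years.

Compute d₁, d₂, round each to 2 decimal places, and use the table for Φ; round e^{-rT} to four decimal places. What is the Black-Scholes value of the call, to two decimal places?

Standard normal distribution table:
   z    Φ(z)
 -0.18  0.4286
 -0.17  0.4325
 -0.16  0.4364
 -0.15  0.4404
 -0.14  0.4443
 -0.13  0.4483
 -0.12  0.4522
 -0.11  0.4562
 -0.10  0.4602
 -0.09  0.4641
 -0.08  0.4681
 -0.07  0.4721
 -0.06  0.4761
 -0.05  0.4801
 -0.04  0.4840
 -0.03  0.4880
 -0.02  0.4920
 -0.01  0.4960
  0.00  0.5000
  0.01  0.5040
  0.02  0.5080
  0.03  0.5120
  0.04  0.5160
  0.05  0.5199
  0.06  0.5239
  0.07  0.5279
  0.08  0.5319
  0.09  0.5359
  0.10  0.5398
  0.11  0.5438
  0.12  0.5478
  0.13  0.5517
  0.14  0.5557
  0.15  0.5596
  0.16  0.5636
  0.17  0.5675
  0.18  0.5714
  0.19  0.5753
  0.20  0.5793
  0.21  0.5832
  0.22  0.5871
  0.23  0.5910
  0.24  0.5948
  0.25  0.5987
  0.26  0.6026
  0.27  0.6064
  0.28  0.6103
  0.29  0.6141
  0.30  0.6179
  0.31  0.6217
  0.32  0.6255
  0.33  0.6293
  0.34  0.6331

€38.41

σ√T = 0.42 × 1.1180 = 0.4696
d₁ = [ln(191/206) + (0.09 + ½·0.42²)·1.25] / (σ√T) = (-0.0756 + 0.2227) / 0.4696 = 0.3134 ≈ 0.31
d₂ = 0.3134 − 0.4696 = -0.1562 ≈ -0.16
e^(−rT) = e^(−0.09·1.25) = 0.8936
N(d₁) = N(0.31) = 0.6217;  N(d₂) = N(-0.16) = 0.4364
C = 191·0.6217 − 206·0.8936·0.4364 = 118.7447 − 80.3332 = 38.4115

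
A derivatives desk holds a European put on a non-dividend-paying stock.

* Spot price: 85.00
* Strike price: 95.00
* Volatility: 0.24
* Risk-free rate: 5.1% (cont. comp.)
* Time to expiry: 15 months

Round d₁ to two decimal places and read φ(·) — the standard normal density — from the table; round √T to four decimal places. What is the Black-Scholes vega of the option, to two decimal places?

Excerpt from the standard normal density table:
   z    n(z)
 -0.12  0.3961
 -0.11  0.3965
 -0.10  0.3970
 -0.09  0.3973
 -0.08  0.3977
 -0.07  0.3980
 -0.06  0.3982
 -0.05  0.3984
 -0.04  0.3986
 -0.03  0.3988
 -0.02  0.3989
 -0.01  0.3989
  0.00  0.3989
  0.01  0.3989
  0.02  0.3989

σ√T = 0.24·√1.25 = 0.2683
d₁ = [ln(85/95) + (0.051 + 0.24²/2)·1.25] / 0.2683 = [-0.1112 + 0.0997] / 0.2683 = -0.0428 ≈ -0.04
√T = √1.25 = 1.1180
φ(d₁) = φ(-0.04) = 0.3986
vega = S·φ(d₁)·√T = 85·0.3986·1.1180 = 37.8790
(Vega is the same for a European call and put with the same parameters.)

37.88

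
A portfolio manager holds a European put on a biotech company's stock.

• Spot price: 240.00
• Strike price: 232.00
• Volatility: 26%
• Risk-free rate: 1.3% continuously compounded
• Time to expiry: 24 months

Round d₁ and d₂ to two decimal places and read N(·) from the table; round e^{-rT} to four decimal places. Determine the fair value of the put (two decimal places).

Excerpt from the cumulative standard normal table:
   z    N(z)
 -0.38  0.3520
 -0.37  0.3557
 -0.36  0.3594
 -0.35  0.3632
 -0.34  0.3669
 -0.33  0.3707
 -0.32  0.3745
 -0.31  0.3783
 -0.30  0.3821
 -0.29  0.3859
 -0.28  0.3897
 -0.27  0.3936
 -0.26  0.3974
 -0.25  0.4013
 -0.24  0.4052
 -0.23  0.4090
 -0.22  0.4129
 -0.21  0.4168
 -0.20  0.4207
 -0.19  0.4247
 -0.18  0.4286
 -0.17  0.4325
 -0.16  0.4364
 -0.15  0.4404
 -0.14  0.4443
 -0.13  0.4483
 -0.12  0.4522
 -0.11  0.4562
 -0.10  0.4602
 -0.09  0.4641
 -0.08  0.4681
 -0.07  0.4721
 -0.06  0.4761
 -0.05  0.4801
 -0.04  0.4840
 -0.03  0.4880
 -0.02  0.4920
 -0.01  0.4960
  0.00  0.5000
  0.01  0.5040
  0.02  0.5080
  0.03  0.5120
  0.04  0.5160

σ√T = 0.26·√2 = 0.3677
d₁ = [ln(240/232) + (0.013 + ½·0.26²)·2] / (σ√T) = (0.0339 + 0.0936) / 0.3677 = 0.3468 → 0.35
d₂ = 0.3468 − 0.3677 = -0.0209 → -0.02
exp(−rT) = exp(−0.013·2) = 0.9743
N(−d₂) = N(0.02) = 0.5080;  N(−d₁) = N(-0.35) = 0.3632
P = 232·0.9743·0.5080 − 240·0.3632 = 114.8271 − 87.1680 = 27.6591

27.66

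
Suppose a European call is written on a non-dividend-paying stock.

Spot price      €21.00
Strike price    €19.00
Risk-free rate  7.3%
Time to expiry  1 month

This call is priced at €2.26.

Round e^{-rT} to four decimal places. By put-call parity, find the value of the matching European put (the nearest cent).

€0.14

exp(−rT) = exp(−0.073·0.08333) = 0.9939
Put-call parity: C − P = S − K·e^(−rT) = 21 − 19·0.9939 = 21 − 18.8841 = 2.1159
P = C − (C − P) = 2.26 − (2.1159) = 0.1441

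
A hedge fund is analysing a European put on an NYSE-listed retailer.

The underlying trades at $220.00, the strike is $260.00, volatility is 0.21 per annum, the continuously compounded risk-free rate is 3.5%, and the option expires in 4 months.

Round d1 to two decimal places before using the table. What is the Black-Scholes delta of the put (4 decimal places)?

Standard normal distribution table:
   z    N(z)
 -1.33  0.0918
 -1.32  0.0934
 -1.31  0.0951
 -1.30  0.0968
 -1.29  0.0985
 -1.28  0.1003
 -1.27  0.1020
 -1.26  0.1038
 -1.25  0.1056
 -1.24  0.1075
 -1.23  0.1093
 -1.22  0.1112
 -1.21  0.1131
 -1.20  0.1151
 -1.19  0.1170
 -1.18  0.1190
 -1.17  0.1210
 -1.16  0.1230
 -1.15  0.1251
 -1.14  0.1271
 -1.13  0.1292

-0.8888

σ√T = 0.21·√0.3333 = 0.1212
d₁ = [ln(220/260) + (0.035 + 0.21²/2)·0.3333] / 0.1212 = [-0.1671 + 0.0190] / 0.1212 = -1.2210 ⇒ -1.22
N(d₁) = N(-1.22) = 0.1112
Δ_put = N(d₁) − 1 = 0.1112 − 1 = -0.8888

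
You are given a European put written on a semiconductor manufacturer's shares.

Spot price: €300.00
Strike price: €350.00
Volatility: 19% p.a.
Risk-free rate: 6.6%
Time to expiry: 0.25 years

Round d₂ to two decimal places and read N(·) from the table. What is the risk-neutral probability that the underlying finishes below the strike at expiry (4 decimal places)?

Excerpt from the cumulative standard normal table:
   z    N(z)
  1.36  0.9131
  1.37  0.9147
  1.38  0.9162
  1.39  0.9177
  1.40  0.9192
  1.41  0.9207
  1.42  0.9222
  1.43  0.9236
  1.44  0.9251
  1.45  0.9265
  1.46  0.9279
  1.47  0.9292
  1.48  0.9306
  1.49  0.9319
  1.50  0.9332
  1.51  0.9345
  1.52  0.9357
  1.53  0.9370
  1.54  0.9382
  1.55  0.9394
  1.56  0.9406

T = 0.25;  σ√T = 0.0950
d₁ = [ln(300/350) + (0.066 + 0.19²/2)·0.25] / 0.0950 = [-0.1542 + 0.0210] / 0.0950 = -1.4015 which rounds to -1.40
d₂ = d₁ − σ√T = -1.4015 − 0.0950 = -1.4965 which rounds to -1.50
Pr(exercise) under Q = N(−d₂) = N(1.50) = 0.9332

0.9332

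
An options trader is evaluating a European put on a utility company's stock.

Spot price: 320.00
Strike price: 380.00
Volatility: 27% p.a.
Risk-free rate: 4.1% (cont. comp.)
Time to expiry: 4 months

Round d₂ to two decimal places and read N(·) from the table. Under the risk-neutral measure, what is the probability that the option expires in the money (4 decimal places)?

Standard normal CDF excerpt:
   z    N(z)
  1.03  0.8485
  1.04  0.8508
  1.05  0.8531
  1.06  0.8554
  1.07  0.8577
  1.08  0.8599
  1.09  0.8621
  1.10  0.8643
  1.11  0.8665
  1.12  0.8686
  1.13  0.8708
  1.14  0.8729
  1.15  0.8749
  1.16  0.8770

0.8621

σ√T = 0.27·√0.3333 = 0.1559
d₁ = [ln(320/380) + (0.041 + 0.27²/2)·0.3333] / 0.1559 = [-0.1719 + 0.0258] / 0.1559 = -0.9368 → -0.94
d₂ = d₁ − σ√T = -0.9368 − 0.1559 = -1.0927 → -1.09
Pr(exercise) under Q = N(−d₂) = N(1.09) = 0.8621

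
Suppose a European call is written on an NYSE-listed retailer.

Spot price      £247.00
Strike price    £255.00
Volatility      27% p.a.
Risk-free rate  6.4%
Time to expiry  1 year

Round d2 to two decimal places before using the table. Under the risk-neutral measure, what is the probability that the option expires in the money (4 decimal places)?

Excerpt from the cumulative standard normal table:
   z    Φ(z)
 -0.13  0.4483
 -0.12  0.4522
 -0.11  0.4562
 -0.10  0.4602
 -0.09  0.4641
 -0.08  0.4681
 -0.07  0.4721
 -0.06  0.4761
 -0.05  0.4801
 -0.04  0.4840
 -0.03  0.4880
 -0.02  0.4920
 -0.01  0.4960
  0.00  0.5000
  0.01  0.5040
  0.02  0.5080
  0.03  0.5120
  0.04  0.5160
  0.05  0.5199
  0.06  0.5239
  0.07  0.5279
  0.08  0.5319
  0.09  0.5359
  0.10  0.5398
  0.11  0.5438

0.4920

σ√T = 0.27 × 1.0000 = 0.2700
ln(S/K) + (r + σ²/2)T = ln(247/255) + (0.064 + 0.27²/2)·1 = -0.0319 + 0.1005 = 0.0686
d₁ = 0.0686 / 0.2700 = 0.2540 ≈ 0.25
d₂ = d₁ − σ√T = 0.2540 − 0.2700 = -0.0160 ≈ -0.02
Pr(exercise) under Q = N(d₂) = 0.4920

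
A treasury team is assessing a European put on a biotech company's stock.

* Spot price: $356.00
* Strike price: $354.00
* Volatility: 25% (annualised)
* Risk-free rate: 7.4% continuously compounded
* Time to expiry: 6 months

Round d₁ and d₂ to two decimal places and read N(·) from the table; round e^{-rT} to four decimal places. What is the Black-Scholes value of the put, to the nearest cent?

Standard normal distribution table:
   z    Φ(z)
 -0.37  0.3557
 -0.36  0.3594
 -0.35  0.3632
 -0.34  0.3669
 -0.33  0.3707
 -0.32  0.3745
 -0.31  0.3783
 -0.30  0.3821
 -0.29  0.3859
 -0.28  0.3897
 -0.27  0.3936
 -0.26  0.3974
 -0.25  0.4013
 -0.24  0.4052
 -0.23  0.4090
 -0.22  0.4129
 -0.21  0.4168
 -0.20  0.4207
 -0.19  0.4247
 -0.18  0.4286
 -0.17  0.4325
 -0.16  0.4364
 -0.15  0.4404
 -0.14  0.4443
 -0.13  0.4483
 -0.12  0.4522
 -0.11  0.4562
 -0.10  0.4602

$18.27

T = 0.5;  σ√T = 0.1768
d₁ = [ln(356/354) + (0.074 + 0.25²/2)·0.5] / 0.1768 = [0.0056 + 0.0526] / 0.1768 = 0.3296 → 0.33
d₂ = d₁ − σ√T = 0.3296 − 0.1768 = 0.1528 → 0.15
exp(−rT) = exp(−0.074·0.5) = 0.9637
N(−d₂) = N(-0.15) = 0.4404;  N(−d₁) = N(-0.33) = 0.3707
P = 354·0.9637·0.4404 − 356·0.3707 = 150.2424 − 131.9692 = 18.2732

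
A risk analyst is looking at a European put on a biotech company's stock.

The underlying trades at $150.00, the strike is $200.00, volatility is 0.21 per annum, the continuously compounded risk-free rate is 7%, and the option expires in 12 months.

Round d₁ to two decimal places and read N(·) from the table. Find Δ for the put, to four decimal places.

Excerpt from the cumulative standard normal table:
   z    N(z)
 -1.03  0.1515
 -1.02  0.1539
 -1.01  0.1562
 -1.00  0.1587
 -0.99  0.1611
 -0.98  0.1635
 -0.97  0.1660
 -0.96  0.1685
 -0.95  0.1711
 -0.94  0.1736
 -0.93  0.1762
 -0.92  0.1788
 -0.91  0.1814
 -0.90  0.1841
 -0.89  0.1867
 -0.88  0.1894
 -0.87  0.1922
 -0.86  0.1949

-0.8238

T = 1;  σ√T = 0.2100
ln(S/K) + (r + σ²/2)T = ln(150/200) + (0.07 + 0.21²/2)·1 = -0.2877 + 0.0921 = -0.1956
d₁ = -0.1956 / 0.2100 = -0.9316 ⇒ -0.93
N(d₁) = N(-0.93) = 0.1762
Δ_put = N(d₁) − 1 = 0.1762 − 1 = -0.8238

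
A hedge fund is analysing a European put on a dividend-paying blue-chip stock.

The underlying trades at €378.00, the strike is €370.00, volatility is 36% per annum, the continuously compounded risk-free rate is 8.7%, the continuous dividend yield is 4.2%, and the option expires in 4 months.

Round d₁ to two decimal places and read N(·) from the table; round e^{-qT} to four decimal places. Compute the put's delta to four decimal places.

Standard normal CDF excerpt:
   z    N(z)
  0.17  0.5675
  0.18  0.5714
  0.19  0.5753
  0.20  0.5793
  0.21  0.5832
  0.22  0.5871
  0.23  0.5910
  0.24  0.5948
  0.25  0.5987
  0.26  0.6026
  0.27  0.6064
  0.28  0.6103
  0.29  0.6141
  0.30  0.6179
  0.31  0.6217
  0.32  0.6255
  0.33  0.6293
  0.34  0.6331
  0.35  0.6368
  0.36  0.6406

-0.3843

σ√T = 0.36 × 0.5774 = 0.2078
ln(S/K) + (r − q + σ²/2)T = ln(378/370) + (0.087 − 0.042 + 0.36²/2)·0.3333 = 0.0214 + 0.0366 = 0.0580
d₁ = 0.0580 / 0.2078 = 0.2790 ⇒ 0.28
N(d₁) = N(0.28) = 0.6103
Δ_put = e^(−qT)·(N(d₁) − 1) = 0.9861·(0.6103 − 1) = -0.3843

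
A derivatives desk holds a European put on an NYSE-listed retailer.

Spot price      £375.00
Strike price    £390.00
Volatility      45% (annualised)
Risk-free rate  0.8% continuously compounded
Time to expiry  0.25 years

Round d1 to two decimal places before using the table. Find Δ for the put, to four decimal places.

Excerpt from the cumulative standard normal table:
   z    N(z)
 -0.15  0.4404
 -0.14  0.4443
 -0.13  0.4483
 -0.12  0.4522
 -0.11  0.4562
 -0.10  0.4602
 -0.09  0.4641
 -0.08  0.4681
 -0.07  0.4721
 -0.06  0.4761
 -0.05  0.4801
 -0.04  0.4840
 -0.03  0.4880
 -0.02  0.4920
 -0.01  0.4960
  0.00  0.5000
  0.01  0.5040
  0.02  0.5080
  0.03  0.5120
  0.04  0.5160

σ√T = 0.45·√0.25 = 0.2250
d₁ = [ln(375/390) + (0.008 + ½·0.45²)·0.25] / (σ√T) = (-0.0392 + 0.0273) / 0.2250 = -0.0529 → -0.05
N(d₁) = N(-0.05) = 0.4801
Δ_put = N(d₁) − 1 = 0.4801 − 1 = -0.5199

-0.5199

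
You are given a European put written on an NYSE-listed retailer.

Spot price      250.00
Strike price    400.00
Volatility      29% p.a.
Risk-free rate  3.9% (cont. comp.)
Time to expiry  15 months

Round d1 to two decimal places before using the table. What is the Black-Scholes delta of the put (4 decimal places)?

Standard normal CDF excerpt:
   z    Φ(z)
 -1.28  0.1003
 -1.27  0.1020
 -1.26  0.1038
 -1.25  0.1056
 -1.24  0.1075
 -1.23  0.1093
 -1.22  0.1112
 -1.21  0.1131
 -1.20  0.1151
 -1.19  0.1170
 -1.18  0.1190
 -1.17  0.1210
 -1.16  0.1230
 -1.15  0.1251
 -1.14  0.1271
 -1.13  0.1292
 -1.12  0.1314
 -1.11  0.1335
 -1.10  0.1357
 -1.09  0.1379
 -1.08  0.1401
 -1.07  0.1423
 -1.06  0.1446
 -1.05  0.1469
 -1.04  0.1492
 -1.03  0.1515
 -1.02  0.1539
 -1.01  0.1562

-0.8729

σ√T = 0.29·√1.25 = 0.3242
d₁ = [ln(250/400) + (0.039 + 0.29²/2)·1.25] / 0.3242 = [-0.4700 + 0.1013] / 0.3242 = -1.1371 → -1.14
N(d₁) = N(-1.14) = 0.1271
Δ_put = N(d₁) − 1 = 0.1271 − 1 = -0.8729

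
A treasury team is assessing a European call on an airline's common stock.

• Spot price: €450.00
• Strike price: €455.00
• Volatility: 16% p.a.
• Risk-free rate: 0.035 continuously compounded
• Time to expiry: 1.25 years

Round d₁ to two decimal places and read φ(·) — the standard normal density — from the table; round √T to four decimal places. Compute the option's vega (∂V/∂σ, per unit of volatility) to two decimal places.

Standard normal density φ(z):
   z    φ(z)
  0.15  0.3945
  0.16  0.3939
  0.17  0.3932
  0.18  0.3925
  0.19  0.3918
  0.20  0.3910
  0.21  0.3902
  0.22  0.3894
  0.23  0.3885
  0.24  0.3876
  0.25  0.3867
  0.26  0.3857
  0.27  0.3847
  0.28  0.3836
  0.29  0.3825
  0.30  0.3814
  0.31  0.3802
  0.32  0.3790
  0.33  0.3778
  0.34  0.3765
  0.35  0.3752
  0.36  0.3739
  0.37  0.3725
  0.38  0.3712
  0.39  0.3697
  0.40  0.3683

σ√T = 0.16 × 1.1180 = 0.1789
d₁ = [ln(450/455) + (0.035 + ½·0.16²)·1.25] / (σ√T) = (-0.0110 + 0.0598) / 0.1789 = 0.2722 ≈ 0.27
√T = √1.25 = 1.1180
φ(d₁) = φ(0.27) = 0.3847
vega = S·φ(d₁)·√T = 450·0.3847·1.1180 = 193.5426
(Vega is the same for a European call and put with the same parameters.)

193.54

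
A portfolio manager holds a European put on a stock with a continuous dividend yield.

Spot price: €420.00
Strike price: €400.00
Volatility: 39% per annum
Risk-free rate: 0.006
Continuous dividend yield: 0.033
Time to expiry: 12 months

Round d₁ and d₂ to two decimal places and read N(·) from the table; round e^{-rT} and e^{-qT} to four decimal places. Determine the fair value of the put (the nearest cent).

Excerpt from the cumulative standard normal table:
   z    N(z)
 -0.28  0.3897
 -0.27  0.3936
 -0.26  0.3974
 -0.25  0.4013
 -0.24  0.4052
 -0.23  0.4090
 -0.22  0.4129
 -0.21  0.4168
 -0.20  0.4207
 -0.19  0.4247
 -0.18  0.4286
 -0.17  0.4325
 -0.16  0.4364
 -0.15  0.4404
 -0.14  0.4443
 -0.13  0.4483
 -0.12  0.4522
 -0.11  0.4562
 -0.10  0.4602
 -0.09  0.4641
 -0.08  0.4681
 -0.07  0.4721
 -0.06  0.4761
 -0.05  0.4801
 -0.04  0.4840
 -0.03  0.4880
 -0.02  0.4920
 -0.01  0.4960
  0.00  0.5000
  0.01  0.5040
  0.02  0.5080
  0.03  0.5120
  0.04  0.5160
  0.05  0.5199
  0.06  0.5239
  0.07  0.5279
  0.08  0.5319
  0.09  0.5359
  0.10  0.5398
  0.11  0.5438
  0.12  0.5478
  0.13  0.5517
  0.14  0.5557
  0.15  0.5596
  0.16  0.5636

€57.88

σ√T = 0.39·√1 = 0.3900
d₁ = [ln(420/400) + (0.006 − 0.033 + 0.39²/2)·1] / 0.3900 = [0.0488 + 0.0491] / 0.3900 = 0.2509 ≈ 0.25
d₂ = d₁ − σ√T = 0.2509 − 0.3900 = -0.1391 ≈ -0.14
exp(−qT) = exp(−0.033·1) = 0.9675;  exp(−rT) = exp(−0.006·1) = 0.9940
N(−d₂) = N(0.14) = 0.5557;  N(−d₁) = N(-0.25) = 0.4013
P = 400·0.9940·0.5557 − 420·0.9675·0.4013 = 220.9463 − 163.0683 = 57.8781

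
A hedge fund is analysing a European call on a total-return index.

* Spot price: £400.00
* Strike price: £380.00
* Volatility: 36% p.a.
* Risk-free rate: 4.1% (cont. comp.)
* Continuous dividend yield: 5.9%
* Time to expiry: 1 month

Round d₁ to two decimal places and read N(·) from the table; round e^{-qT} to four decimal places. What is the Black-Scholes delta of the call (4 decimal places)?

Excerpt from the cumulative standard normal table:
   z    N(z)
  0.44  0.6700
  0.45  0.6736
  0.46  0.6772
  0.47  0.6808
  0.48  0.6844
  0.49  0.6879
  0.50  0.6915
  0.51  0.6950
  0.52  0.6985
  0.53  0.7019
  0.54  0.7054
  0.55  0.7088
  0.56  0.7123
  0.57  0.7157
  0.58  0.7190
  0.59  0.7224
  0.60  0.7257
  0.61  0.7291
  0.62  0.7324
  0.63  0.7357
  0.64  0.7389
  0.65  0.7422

σ√T = 0.36 × 0.2887 = 0.1039
ln(S/K) + (r − q + σ²/2)T = ln(400/380) + (0.041 − 0.059 + 0.36²/2)·0.08333 = 0.0513 + 0.0039 = 0.0552
d₁ = 0.0552 / 0.1039 = 0.5311 ≈ 0.53
N(d₁) = N(0.53) = 0.7019
Δ_call = e^(−qT)·N(d₁) = 0.9951·0.7019 = 0.6985

0.6985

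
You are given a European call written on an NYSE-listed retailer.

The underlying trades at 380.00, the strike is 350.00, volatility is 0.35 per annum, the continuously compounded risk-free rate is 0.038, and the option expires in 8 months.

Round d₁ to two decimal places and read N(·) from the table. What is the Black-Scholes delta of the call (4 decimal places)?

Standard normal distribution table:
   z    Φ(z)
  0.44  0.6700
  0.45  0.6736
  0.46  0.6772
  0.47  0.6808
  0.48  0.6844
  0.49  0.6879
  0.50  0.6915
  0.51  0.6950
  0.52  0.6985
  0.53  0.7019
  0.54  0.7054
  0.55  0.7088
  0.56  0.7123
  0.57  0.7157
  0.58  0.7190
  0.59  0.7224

0.6985

σ√T = 0.35 × 0.8165 = 0.2858
d₁ = [ln(380/350) + (0.038 + ½·0.35²)·0.6667] / (σ√T) = (0.0822 + 0.0662) / 0.2858 = 0.5193 ⇒ 0.52
N(d₁) = N(0.52) = 0.6985
Δ_call = N(d₁) = 0.6985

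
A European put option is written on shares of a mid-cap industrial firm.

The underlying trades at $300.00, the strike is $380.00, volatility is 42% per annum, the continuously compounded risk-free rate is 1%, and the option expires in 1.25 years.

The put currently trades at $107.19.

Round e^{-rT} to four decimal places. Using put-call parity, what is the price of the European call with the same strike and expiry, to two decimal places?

$31.90

exp(−rT) = exp(−0.01·1.25) = 0.9876
Put-call parity: C − P = S − K·e^(−rT) = 300 − 380·0.9876 = 300 − 375.2880 = -75.2880
C = P + (C − P) = 107.19 + (-75.2880) = 31.9020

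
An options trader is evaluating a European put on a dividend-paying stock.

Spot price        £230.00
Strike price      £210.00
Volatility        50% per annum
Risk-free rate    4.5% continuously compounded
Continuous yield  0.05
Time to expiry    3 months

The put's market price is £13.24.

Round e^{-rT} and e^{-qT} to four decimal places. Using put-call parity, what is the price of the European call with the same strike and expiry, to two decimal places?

exp(−qT) = exp(−0.05·0.25) = 0.9876;  exp(−rT) = exp(−0.045·0.25) = 0.9888
Put-call parity: C − P = S·e^(−qT) − K·e^(−rT) = 230·0.9876 − 210·0.9888 = 227.1480 − 207.6480 = 19.5000
C = P + (C − P) = 13.24 + (19.5000) = 32.7400

£32.74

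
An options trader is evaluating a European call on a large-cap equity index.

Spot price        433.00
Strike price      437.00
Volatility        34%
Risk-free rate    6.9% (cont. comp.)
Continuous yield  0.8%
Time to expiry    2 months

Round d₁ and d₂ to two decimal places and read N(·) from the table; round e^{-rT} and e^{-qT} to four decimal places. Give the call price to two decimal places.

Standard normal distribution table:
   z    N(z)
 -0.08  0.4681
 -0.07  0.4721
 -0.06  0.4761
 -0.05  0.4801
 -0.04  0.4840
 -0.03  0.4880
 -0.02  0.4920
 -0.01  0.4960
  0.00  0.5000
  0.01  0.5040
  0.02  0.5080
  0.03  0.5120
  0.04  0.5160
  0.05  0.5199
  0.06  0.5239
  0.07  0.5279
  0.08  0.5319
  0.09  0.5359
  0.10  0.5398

24.33

σ√T = 0.34·√0.1667 = 0.1388
d₁ = [ln(433/437) + (0.069 − 0.008 + 0.34²/2)·0.1667] / 0.1388 = [-0.0092 + 0.0198] / 0.1388 = 0.0764 → 0.08
d₂ = d₁ − σ√T = 0.0764 − 0.1388 = -0.0624 → -0.06
exp(−qT) = exp(−0.008·0.1667) = 0.9987;  exp(−rT) = exp(−0.069·0.1667) = 0.9886
C = 433·0.9987·N(0.08) − 437·0.9886·N(-0.06) = 433·0.9987·0.5319 − 437·0.9886·0.4761 = 230.0133 − 205.6839 = 24.3294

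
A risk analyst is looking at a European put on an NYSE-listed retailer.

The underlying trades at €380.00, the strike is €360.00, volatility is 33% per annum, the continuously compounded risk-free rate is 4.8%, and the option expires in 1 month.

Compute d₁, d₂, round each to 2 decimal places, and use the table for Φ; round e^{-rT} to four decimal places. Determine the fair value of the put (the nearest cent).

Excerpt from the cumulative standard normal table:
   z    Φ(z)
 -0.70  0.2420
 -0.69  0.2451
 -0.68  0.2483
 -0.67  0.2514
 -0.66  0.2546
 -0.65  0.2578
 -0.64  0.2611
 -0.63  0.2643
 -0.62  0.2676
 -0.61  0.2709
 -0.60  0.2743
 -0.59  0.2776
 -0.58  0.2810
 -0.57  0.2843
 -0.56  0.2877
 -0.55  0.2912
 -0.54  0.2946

€6.41

σ√T = 0.33·√0.08333 = 0.0953
ln(S/K) + (r + σ²/2)T = ln(380/360) + (0.048 + 0.33²/2)·0.08333 = 0.0541 + 0.0085 = 0.0626
d₁ = 0.0626 / 0.0953 = 0.6572 which rounds to 0.66
d₂ = d₁ − σ√T = 0.6572 − 0.0953 = 0.5619 which rounds to 0.56
exp(−rT) = exp(−0.048·0.08333) = 0.9960
N(−d₂) = N(-0.56) = 0.2877;  N(−d₁) = N(-0.66) = 0.2546
P = 360·0.9960·0.2877 − 380·0.2546 = 103.1577 − 96.7480 = 6.4097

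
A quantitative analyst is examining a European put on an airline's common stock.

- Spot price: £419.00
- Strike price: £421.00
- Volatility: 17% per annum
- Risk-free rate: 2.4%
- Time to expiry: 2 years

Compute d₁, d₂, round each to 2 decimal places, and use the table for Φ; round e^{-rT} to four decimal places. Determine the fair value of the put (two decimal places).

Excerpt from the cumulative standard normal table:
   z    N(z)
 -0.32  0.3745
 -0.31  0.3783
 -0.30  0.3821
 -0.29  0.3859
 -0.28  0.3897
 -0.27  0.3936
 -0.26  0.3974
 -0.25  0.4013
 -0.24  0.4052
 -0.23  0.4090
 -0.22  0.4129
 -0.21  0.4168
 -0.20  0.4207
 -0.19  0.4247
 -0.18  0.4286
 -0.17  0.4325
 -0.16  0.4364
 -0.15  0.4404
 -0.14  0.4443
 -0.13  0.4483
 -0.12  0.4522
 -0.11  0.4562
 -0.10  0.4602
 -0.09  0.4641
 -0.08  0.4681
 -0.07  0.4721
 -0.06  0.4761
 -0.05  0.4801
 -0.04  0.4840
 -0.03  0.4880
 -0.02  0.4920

£30.94

σ√T = 0.17 × 1.4142 = 0.2404
d₁ = [ln(419/421) + (0.024 + 0.17²/2)·2] / 0.2404 = [-0.0048 + 0.0769] / 0.2404 = 0.3001 ≈ 0.30
d₂ = d₁ − σ√T = 0.3001 − 0.2404 = 0.0596 ≈ 0.06
exp(−rT) = exp(−0.024·2) = 0.9531
N(−d₂) = N(-0.06) = 0.4761;  N(−d₁) = N(-0.30) = 0.3821
P = 421·0.9531·0.4761 − 419·0.3821 = 191.0376 − 160.0999 = 30.9377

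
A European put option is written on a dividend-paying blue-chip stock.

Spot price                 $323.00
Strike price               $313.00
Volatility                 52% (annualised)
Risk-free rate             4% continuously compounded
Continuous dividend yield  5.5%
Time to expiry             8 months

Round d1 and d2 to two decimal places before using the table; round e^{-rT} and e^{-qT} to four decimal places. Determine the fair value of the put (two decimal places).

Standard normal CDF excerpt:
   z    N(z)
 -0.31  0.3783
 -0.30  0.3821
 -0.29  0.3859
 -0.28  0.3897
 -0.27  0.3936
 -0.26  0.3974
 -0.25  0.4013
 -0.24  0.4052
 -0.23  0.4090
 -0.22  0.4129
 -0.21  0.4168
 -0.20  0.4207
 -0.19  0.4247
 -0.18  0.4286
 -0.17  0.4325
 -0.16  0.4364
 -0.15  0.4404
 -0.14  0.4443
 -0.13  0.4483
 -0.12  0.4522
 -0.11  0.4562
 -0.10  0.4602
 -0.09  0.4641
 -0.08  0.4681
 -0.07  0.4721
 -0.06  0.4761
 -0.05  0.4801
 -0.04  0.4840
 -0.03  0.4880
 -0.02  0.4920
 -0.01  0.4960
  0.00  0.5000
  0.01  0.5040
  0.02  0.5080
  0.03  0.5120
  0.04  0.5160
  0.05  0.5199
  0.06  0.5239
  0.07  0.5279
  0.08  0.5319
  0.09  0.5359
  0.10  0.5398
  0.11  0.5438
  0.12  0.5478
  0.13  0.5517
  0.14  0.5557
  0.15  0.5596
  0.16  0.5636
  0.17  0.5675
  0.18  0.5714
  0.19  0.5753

T = 0.6667;  σ√T = 0.4246
d₁ = [ln(323/313) + (0.04 − 0.055 + 0.52²/2)·0.6667] / 0.4246 = [0.0314 + 0.0801] / 0.4246 = 0.2628 ⇒ 0.26
d₂ = d₁ − σ√T = 0.2628 − 0.4246 = -0.1618 ⇒ -0.16
e^(−qT) = e^(−0.055·0.6667) = 0.9640;  e^(−rT) = e^(−0.04·0.6667) = 0.9737
N(−d₂) = N(0.16) = 0.5636;  N(−d₁) = N(-0.26) = 0.3974
P = 313·0.9737·0.5636 − 323·0.9640·0.3974 = 171.7673 − 123.7392 = 48.0281

$48.03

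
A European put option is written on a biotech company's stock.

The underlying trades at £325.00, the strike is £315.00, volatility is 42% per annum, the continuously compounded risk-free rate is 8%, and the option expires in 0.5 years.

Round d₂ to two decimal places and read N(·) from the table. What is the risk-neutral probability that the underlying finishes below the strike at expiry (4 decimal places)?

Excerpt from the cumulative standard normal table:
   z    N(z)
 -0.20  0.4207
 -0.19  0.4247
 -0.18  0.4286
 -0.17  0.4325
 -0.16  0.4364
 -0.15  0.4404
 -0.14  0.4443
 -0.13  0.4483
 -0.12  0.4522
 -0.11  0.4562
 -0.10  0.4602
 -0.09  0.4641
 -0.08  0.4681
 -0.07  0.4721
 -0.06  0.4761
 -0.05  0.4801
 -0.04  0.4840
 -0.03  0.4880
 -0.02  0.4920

σ√T = 0.42·√0.5 = 0.2970
d₁ = [ln(325/315) + (0.08 + 0.42²/2)·0.5] / 0.2970 = [0.0313 + 0.0841] / 0.2970 = 0.3884 which rounds to 0.39
d₂ = d₁ − σ√T = 0.3884 − 0.2970 = 0.0914 which rounds to 0.09
Pr(exercise) under Q = N(−d₂) = N(-0.09) = 0.4641

0.4641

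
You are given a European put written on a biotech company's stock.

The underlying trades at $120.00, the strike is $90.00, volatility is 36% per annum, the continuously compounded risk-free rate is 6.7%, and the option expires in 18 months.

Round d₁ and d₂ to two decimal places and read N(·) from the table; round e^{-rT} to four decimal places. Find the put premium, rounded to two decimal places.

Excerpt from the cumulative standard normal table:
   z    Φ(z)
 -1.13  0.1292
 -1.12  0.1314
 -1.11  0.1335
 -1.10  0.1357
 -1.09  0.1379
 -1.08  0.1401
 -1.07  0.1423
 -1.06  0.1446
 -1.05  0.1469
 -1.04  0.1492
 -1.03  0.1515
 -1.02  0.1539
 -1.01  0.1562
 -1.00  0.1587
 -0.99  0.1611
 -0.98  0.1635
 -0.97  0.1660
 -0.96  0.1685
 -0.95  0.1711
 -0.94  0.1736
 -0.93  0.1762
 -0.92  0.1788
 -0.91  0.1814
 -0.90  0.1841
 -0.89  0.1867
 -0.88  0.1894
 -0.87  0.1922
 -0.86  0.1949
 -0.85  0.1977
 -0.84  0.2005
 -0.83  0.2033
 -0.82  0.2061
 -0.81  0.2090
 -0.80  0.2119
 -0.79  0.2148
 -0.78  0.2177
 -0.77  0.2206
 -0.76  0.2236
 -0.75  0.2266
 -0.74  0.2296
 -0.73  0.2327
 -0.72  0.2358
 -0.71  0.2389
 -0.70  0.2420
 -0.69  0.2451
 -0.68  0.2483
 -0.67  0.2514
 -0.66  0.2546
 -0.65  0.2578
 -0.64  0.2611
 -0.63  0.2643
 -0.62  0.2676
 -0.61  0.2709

$4.44

σ√T = 0.36 × 1.2247 = 0.4409
ln(S/K) + (r + σ²/2)T = ln(120/90) + (0.067 + 0.36²/2)·1.5 = 0.2877 + 0.1977 = 0.4854
d₁ = 0.4854 / 0.4409 = 1.1009 ⇒ 1.10
d₂ = d₁ − σ√T = 1.1009 − 0.4409 = 0.6600 ⇒ 0.66
exp(−rT) = exp(−0.067·1.5) = 0.9044
P = 90·0.9044·N(-0.66) − 120·N(-1.10) = 90·0.9044·0.2546 − 120·0.1357 = 20.7234 − 16.2840 = 4.4394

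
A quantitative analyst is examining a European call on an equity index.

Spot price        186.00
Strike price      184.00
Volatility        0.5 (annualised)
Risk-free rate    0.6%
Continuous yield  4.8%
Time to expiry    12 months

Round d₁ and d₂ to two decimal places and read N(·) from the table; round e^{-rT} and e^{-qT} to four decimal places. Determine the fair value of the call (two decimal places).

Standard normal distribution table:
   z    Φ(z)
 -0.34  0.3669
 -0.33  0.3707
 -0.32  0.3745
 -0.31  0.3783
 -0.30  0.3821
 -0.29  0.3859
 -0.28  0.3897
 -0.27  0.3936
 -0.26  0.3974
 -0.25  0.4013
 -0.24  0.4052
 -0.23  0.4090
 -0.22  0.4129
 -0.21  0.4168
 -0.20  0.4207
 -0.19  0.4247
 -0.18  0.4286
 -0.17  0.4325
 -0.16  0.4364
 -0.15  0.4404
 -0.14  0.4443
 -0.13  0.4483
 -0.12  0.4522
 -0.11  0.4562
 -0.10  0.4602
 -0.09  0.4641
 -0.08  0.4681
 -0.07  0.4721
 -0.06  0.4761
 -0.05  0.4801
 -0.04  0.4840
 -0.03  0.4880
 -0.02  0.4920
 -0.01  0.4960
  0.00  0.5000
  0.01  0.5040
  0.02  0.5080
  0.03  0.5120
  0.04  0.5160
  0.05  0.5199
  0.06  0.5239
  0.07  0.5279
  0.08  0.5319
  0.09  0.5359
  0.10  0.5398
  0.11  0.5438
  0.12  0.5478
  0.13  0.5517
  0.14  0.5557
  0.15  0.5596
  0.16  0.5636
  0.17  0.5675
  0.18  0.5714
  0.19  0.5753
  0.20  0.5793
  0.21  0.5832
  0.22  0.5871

T = 1;  σ√T = 0.5000
d₁ = [ln(186/184) + (0.006 − 0.048 + 0.5²/2)·1] / 0.5000 = [0.0108 + 0.0830] / 0.5000 = 0.1876 → 0.19
d₂ = d₁ − σ√T = 0.1876 − 0.5000 = -0.3124 → -0.31
e^(−qT) = e^(−0.048·1) = 0.9531;  e^(−rT) = e^(−0.006·1) = 0.9940
N(d₁) = N(0.19) = 0.5753;  N(d₂) = N(-0.31) = 0.3783
C = 186·0.9531·0.5753 − 184·0.9940·0.3783 = 101.9872 − 69.1896 = 32.7977

32.80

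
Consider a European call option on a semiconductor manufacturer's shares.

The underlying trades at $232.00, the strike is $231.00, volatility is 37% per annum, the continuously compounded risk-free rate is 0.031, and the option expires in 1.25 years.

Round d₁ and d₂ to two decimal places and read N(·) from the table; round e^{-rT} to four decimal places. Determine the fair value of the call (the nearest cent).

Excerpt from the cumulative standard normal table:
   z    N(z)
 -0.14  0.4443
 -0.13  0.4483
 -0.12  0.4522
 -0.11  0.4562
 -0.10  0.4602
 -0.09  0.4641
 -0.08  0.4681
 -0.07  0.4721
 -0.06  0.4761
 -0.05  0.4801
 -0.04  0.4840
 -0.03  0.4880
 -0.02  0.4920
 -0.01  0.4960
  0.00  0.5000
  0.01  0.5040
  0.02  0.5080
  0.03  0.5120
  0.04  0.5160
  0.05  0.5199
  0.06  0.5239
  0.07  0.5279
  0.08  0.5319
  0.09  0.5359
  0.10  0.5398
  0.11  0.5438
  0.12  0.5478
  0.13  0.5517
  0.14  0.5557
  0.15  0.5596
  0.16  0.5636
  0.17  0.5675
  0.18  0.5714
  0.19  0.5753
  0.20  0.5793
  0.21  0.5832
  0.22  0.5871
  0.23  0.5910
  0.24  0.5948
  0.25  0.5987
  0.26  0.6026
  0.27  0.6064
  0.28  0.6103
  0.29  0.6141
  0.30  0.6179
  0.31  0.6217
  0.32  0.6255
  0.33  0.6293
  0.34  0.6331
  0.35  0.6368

σ√T = 0.37·√1.25 = 0.4137
d₁ = [ln(232/231) + (0.031 + 0.37²/2)·1.25] / 0.4137 = [0.0043 + 0.1243] / 0.4137 = 0.3110 which rounds to 0.31
d₂ = d₁ − σ√T = 0.3110 − 0.4137 = -0.1027 which rounds to -0.10
exp(−rT) = exp(−0.031·1.25) = 0.9620
C = 232·N(0.31) − 231·0.9620·N(-0.10) = 232·0.6217 − 231·0.9620·0.4602 = 144.2344 − 102.2666 = 41.9678

$41.97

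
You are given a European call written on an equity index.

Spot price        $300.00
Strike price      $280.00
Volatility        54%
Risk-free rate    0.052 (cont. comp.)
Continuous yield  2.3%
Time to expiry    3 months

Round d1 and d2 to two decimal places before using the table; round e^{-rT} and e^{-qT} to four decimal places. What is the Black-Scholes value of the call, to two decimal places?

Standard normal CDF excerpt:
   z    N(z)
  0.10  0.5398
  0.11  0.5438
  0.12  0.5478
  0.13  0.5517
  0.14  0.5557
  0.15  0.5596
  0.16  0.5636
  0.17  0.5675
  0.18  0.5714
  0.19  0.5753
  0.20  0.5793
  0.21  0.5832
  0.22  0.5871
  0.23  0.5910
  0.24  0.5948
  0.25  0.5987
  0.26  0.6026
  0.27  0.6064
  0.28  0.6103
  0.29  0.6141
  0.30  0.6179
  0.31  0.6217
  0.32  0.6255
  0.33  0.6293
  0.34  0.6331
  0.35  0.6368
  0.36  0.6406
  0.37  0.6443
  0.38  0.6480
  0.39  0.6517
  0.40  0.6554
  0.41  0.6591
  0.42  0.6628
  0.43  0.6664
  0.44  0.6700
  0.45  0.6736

σ√T = 0.54·√0.25 = 0.2700
ln(S/K) + (r − q + σ²/2)T = ln(300/280) + (0.052 − 0.023 + 0.54²/2)·0.25 = 0.0690 + 0.0437 = 0.1127
d₁ = 0.1127 / 0.2700 = 0.4174 → 0.42
d₂ = d₁ − σ√T = 0.4174 − 0.2700 = 0.1474 → 0.15
exp(−qT) = exp(−0.023·0.25) = 0.9943;  exp(−rT) = exp(−0.052·0.25) = 0.9871
C = 300·0.9943·N(0.42) − 280·0.9871·N(0.15) = 300·0.9943·0.6628 − 280·0.9871·0.5596 = 197.7066 − 154.6667 = 43.0399

$43.04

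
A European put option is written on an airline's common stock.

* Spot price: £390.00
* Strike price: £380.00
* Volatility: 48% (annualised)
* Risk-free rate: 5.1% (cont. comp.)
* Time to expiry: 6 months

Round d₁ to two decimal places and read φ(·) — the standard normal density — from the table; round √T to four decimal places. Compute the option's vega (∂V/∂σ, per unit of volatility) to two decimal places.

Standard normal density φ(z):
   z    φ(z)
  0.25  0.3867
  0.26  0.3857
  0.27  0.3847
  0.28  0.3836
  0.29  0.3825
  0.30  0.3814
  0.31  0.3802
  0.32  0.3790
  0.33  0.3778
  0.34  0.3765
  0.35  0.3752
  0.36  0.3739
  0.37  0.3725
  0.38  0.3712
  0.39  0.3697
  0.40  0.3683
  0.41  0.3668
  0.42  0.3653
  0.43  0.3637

104.52

σ√T = 0.48·√0.5 = 0.3394
ln(S/K) + (r + σ²/2)T = ln(390/380) + (0.051 + 0.48²/2)·0.5 = 0.0260 + 0.0831 = 0.1091
d₁ = 0.1091 / 0.3394 = 0.3214 → 0.32
√T = √0.5 = 0.7071
φ(d₁) = φ(0.32) = 0.3790
vega = S·φ(d₁)·√T = 390·0.3790·0.7071 = 104.5165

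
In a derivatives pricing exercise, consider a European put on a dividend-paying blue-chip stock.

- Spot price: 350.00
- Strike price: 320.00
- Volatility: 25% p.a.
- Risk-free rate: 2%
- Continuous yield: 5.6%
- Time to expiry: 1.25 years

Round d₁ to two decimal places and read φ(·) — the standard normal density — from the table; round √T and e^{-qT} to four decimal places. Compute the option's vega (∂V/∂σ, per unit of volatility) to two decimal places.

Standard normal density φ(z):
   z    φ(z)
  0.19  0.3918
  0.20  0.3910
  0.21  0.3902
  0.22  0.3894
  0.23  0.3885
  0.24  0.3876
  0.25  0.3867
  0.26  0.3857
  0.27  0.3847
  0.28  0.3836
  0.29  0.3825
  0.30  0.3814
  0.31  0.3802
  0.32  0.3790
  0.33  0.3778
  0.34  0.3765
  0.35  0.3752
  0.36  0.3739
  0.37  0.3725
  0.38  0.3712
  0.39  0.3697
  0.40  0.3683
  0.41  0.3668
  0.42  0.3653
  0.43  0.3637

T = 1.25;  σ√T = 0.2795
d₁ = [ln(350/320) + (0.02 − 0.056 + 0.25²/2)·1.25] / 0.2795 = [0.0896 − 0.0059] / 0.2795 = 0.2994 ⇒ 0.30
√T = √1.25 = 1.1180
φ(d₁) = φ(0.30) = 0.3814
e^(−qT) = e^(−0.056·1.25) = 0.9324
vega = S·e^(−qT)·φ(d₁)·√T = 350·0.9324·0.3814·1.1180 = 139.1531
(The call has the same vega.)

139.15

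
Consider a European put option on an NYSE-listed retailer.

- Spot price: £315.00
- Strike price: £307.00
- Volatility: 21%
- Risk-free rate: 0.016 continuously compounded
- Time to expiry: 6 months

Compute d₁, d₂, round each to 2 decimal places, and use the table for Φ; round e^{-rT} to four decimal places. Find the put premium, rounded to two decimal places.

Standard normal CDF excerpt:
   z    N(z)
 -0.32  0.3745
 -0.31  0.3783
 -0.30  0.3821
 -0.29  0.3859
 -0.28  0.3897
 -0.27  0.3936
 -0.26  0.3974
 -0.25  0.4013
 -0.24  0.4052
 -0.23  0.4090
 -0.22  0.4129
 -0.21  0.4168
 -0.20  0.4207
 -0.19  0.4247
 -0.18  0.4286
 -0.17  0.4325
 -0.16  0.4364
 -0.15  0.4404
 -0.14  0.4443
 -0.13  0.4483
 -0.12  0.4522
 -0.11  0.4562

σ√T = 0.21 × 0.7071 = 0.1485
d₁ = [ln(315/307) + (0.016 + 0.21²/2)·0.5] / 0.1485 = [0.0257 + 0.0190] / 0.1485 = 0.3014 → 0.30
d₂ = d₁ − σ√T = 0.3014 − 0.1485 = 0.1529 → 0.15
exp(−rT) = exp(−0.016·0.5) = 0.9920
N(−d₂) = N(-0.15) = 0.4404;  N(−d₁) = N(-0.30) = 0.3821
P = 307·0.9920·0.4404 − 315·0.3821 = 134.1212 − 120.3615 = 13.7597

£13.76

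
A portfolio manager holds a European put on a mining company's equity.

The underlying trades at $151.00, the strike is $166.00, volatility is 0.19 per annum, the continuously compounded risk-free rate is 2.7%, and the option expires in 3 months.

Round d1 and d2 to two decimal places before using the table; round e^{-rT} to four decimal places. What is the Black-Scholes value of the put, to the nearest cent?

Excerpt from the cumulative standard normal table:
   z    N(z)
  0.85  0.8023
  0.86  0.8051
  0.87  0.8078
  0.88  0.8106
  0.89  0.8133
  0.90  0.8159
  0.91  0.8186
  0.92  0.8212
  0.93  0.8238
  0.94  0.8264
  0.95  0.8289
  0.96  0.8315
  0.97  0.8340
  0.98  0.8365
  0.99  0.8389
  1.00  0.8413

$15.12

σ√T = 0.19·√0.25 = 0.0950
ln(S/K) + (r + σ²/2)T = ln(151/166) + (0.027 + 0.19²/2)·0.25 = -0.0947 + 0.0113 = -0.0834
d₁ = -0.0834 / 0.0950 = -0.8784 ≈ -0.88
d₂ = d₁ − σ√T = -0.8784 − 0.0950 = -0.9734 ≈ -0.97
e^(−rT) = e^(−0.027·0.25) = 0.9933
N(−d₂) = N(0.97) = 0.8340;  N(−d₁) = N(0.88) = 0.8106
P = 166·0.9933·0.8340 − 151·0.8106 = 137.5164 − 122.4006 = 15.1158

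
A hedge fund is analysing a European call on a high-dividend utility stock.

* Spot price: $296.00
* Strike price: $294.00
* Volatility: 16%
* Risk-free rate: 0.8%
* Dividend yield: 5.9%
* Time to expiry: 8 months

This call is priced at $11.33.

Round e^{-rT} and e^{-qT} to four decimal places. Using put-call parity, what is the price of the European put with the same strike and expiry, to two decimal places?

$19.20

e^(−qT) = e^(−0.059·0.6667) = 0.9614;  e^(−rT) = e^(−0.008·0.6667) = 0.9947
Put-call parity: C − P = S·e^(−qT) − K·e^(−rT) = 296·0.9614 − 294·0.9947 = 284.5744 − 292.4418 = -7.8674
P = C − (C − P) = 11.33 − (-7.8674) = 19.1974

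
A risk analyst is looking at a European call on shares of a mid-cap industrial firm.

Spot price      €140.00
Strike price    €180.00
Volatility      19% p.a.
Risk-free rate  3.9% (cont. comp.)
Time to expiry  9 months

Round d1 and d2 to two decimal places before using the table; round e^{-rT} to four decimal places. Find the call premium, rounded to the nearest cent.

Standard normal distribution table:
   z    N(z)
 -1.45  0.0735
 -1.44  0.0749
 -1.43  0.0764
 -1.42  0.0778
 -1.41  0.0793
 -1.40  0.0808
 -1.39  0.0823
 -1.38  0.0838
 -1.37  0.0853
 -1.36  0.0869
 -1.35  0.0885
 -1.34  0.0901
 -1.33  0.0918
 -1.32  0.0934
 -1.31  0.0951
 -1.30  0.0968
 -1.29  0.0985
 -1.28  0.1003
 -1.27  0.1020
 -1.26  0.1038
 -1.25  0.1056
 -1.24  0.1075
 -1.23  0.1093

€0.92

σ√T = 0.19·√0.75 = 0.1645
d₁ = [ln(140/180) + (0.039 + 0.19²/2)·0.75] / 0.1645 = [-0.2513 + 0.0428] / 0.1645 = -1.2673 ⇒ -1.27
d₂ = d₁ − σ√T = -1.2673 − 0.1645 = -1.4318 ⇒ -1.43
e^(−rT) = e^(−0.039·0.75) = 0.9712
N(d₁) = N(-1.27) = 0.1020;  N(d₂) = N(-1.43) = 0.0764
C = 140·0.1020 − 180·0.9712·0.0764 = 14.2800 − 13.3559 = 0.9241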